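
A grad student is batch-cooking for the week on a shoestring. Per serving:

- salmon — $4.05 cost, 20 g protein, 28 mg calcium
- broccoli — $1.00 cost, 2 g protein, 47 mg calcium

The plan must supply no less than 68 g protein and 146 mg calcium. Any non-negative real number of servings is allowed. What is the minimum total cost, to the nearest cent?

Check every corner: each single food scaled to meet both minima, and each pair solved so both constraints bind.
salmon only: max(68/20, 146/28) = 5.214 servings → $21.12.
broccoli only: max(68/2, 146/47) = 34 servings → $34.00.
salmon + broccoli with both tight: 3.285 servings and 1.149 servings → $14.45.
The minimum over all feasible corners is $14.45.

$14.45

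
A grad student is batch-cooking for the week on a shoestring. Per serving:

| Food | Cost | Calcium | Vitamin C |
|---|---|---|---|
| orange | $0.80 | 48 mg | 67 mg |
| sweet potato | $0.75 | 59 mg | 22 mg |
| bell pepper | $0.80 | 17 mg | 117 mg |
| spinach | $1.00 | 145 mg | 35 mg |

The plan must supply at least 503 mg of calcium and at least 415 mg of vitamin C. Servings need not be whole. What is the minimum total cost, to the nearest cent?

A basic optimal solution has at most two foods positive. Try each food alone and each pair with both targets met exactly.
orange only: max(503/48, 415/67) = 10.48 servings → $8.38.
sweet potato only: max(503/59, 415/22) = 18.86 servings → $14.15.
bell pepper only: max(503/17, 415/117) = 29.59 servings → $23.67.
spinach only: max(503/145, 415/35) = 11.86 servings → $11.86.
orange + sweet potato with both tight: 4.632 servings and 4.757 servings → $7.27.
orange + bell pepper: intersection lies outside the first quadrant.
orange + spinach with both tight: 5.298 servings and 1.715 servings → $5.95.
sweet potato + bell pepper with both tight: 7.933 servings and 2.055 servings → $7.59.
sweet potato + spinach: intersection lies outside the first quadrant.
bell pepper + spinach with both tight: 2.6 servings and 3.164 servings → $5.24.
The minimum over all feasible corners is $5.24.

$5.24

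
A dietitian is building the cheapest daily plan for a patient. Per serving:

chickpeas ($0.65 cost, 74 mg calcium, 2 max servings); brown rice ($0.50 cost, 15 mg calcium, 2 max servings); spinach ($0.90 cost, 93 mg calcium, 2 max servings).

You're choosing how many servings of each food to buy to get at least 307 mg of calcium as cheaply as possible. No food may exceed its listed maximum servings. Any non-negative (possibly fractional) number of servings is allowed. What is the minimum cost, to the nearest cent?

Cost per mg of calcium: chickpeas $0.0088, spinach $0.0097, brown rice $0.0333.
Take 2 servings of chickpeas: +148.0 mg calcium for $1.30 (total $1.30, still need 159.0 mg).
Take 1.71 servings of spinach: +159.0 mg calcium for $1.54 (total $2.84, still need 0.0 mg).
Filling from the cheapest source first is optimal under one linear minimum: $2.84.

$2.84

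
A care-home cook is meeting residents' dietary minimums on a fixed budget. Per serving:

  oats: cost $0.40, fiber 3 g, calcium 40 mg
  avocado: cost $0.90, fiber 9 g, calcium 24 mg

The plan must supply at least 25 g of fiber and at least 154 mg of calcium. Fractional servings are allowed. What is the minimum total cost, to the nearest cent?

The cheapest plan sits at a corner of the feasible region — with two constraints it uses at most two foods.
oats only: max(25/3, 154/40) = 8.333 servings → $3.33.
avocado only: max(25/9, 154/24) = 6.417 servings → $5.78.
oats + avocado with both tight: 2.729 servings and 1.868 servings → $2.77.
So the least-cost plan costs $2.77.

$2.77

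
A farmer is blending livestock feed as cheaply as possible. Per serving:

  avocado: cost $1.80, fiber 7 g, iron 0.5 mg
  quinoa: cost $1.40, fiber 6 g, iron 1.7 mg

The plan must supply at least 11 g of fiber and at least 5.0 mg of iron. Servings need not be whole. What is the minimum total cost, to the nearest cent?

Compare the cost at each extreme point of the feasible region.
avocado only: max(11/7, 5.0/0.5) = 10 servings → $18.00.
quinoa only: max(11/6, 5.0/1.7) = 2.941 servings → $4.12.
avocado + quinoa: the both-tight solution has a negative serving — not a feasible corner.
So the least-cost plan costs $4.12.

$4.12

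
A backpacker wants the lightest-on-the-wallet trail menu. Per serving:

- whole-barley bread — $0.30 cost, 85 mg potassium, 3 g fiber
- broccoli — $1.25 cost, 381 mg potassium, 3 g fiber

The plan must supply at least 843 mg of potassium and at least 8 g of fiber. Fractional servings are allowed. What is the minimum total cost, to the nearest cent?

This is a tiny linear program; its minimum lies at a vertex of the feasible set. List the vertices and price them.
whole-barley bread only: max(843/85, 8/3) = 9.918 servings → $2.98.
broccoli only: max(843/381, 8/3) = 2.667 servings → $3.33.
whole-barley bread + broccoli with both tight: 0.5845 servings and 2.082 servings → $2.78.
So the least-cost plan costs $2.78.

$2.78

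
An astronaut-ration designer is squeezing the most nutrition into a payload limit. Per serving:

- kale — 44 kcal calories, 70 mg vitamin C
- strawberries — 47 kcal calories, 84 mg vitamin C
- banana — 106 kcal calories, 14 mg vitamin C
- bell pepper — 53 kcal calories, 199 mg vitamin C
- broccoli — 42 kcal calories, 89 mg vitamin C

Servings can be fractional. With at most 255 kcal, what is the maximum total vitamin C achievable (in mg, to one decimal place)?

957.5 mg

Vitamin C per kcal: bell pepper 3.755, broccoli 2.119, strawberries 1.787, kale 1.591, banana 0.1321.
With no serving limits, spend the whole calories allowance on bell pepper: 255 kcal / 53 kcal × 199 mg = 957.5 mg.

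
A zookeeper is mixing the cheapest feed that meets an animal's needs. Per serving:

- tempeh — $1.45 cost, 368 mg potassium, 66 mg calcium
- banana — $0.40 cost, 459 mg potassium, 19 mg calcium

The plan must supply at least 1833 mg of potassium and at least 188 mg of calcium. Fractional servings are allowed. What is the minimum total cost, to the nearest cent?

$3.96

With two linear requirements the optimum uses one or two foods; enumerate the corners.
tempeh only: max(1833/368, 188/66) = 4.981 servings → $7.22.
banana only: max(1833/459, 188/19) = 9.895 servings → $3.96.
tempeh + banana with both tight: 2.209 servings and 2.223 servings → $4.09.
The minimum over all feasible corners is $3.96.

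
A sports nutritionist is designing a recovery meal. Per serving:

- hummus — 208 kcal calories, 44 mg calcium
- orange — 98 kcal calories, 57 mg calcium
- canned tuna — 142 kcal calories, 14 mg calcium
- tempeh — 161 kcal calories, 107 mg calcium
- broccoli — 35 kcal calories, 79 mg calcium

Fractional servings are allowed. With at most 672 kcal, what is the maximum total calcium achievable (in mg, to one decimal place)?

1516.8 mg

Calcium per kcal: broccoli 2.257, tempeh 0.6646, orange 0.5816, hummus 0.2115, canned tuna 0.09859.
With no serving limits, spend the whole calories allowance on broccoli: 672 kcal / 35 kcal × 79 mg = 1516.8 mg.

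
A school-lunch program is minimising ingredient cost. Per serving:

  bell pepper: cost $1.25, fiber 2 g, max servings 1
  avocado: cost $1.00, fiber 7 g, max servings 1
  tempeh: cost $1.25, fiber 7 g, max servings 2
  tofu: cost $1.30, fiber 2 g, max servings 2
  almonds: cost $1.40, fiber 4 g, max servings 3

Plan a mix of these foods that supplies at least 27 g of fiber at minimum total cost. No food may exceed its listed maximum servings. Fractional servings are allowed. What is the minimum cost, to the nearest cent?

$5.60

Cost per g of fiber: avocado $0.1429, tempeh $0.1786, almonds $0.3500, bell pepper $0.6250, tofu $0.6500.
Take 1 serving of avocado: +7.0 g fiber for $1.00 (total $1.00, still need 20.0 g).
Take 2 servings of tempeh: +14.0 g fiber for $2.50 (total $3.50, still need 6.0 g).
Take 1.5 servings of almonds: +6.0 g fiber for $2.10 (total $5.60, still need 0.0 g).
Filling from the cheapest source first is optimal under one linear minimum: $5.60.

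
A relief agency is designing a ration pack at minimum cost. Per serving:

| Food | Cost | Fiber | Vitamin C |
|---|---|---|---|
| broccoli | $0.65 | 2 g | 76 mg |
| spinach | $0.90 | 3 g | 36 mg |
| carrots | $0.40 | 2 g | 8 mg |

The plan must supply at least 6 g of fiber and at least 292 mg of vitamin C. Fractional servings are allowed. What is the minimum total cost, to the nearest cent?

At the optimum either one food covers both requirements or two foods hit both targets exactly; no other combination can be cheaper.
broccoli only: max(6/2, 292/76) = 3.842 servings → $2.50.
spinach only: max(6/3, 292/36) = 8.111 servings → $7.30.
carrots only: max(6/2, 292/8) = 36.5 servings → $14.60.
broccoli + spinach: the both-tight solution has a negative serving — not a feasible corner.
broccoli + carrots with both targets exact would need a negative amount; discard.
spinach + carrots: intersection lies outside the first quadrant.
Cheapest feasible corner: $2.50.

$2.50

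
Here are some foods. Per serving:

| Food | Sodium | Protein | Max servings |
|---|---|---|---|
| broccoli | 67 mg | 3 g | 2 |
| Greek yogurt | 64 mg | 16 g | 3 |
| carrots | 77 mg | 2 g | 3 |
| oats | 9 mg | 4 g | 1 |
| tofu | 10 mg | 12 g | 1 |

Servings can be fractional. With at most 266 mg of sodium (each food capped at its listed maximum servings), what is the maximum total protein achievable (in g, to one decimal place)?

66.5 g

Protein per mg sodium: tofu 1.2, oats 0.4444, Greek yogurt 0.25, broccoli 0.04478, carrots 0.02597.
Take 1 serving of tofu: uses 10 mg sodium, +12.0 g protein (running total 12.0 g).
Take 1 serving of oats: uses 9 mg sodium, +4.0 g protein (running total 16.0 g).
Take 3 servings of Greek yogurt: uses 192 mg sodium, +48.0 g protein (running total 64.0 g).
Take 0.8209 servings of broccoli: uses 55 mg sodium, +2.5 g protein (running total 66.5 g).
Greedy by best ratio exhausts the sodium allowance optimally: 66.5 g.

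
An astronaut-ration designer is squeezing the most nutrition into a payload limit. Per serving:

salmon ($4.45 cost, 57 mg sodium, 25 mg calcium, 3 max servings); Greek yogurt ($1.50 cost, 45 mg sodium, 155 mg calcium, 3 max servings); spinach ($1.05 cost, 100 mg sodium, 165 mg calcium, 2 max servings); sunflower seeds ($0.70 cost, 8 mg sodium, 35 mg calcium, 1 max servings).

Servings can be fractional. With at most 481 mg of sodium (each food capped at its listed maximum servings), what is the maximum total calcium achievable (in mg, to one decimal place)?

Calcium per mg sodium: sunflower seeds 4.375, Greek yogurt 3.444, spinach 1.65, salmon 0.4386.
Take 1 serving of sunflower seeds: uses 8 mg sodium, +35.0 mg calcium (running total 35.0 mg).
Take 3 servings of Greek yogurt: uses 135 mg sodium, +465.0 mg calcium (running total 500.0 mg).
Take 2 servings of spinach: uses 200 mg sodium, +330.0 mg calcium (running total 830.0 mg).
Take 2.421 servings of salmon: uses 138 mg sodium, +60.5 mg calcium (running total 890.5 mg).
Greedy by best ratio exhausts the sodium allowance optimally: 890.5 mg.

890.5 mg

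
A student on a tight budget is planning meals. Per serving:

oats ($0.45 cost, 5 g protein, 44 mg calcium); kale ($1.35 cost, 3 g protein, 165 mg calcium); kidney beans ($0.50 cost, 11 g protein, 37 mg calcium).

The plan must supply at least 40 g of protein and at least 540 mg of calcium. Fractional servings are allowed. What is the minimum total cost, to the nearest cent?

A basic optimal solution has at most two foods positive. Try each food alone and each pair with both targets met exactly.
oats only: max(40/5, 540/44) = 12.27 servings → $5.52.
kale only: max(40/3, 540/165) = 13.33 servings → $18.00.
kidney beans only: max(40/11, 540/37) = 14.59 servings → $7.30.
oats + kale with both tight: 7.186 servings and 1.356 servings → $5.06.
oats + kidney beans with both targets exact would need a negative amount; discard.
kale + kidney beans with both tight: 2.617 servings and 2.923 servings → $4.99.
So the least-cost plan costs $4.99.

$4.99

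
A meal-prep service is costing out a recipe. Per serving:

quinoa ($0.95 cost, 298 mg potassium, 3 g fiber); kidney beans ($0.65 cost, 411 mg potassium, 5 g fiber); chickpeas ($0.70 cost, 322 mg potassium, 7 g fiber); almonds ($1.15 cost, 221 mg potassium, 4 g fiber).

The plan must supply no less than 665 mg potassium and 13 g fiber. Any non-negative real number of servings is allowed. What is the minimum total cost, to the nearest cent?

With two linear requirements the optimum uses one or two foods; enumerate the corners.
quinoa only: max(665/298, 13/3) = 4.333 servings → $4.12.
kidney beans only: max(665/411, 13/5) = 2.6 servings → $1.69.
chickpeas only: max(665/322, 13/7) = 2.065 servings → $1.45.
almonds only: max(665/221, 13/4) = 3.25 servings → $3.74.
quinoa + kidney beans: intersection lies outside the first quadrant.
quinoa + chickpeas with both tight: 0.4188 servings and 1.678 servings → $1.57.
quinoa + almonds: intersection lies outside the first quadrant.
kidney beans + chickpeas with both tight: 0.3702 servings and 1.593 servings → $1.36.
kidney beans + almonds: intersection lies outside the first quadrant.
chickpeas + almonds with both tight: 0.8224 servings and 1.811 servings → $2.66.
So the least-cost plan costs $1.36.

$1.36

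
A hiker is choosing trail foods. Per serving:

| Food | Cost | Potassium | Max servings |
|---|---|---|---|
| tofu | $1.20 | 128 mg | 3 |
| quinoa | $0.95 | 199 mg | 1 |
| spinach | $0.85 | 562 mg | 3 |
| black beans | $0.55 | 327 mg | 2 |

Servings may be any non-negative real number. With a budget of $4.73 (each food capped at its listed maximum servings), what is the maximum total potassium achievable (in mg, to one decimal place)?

Potassium per dollar: spinach 661.2, black beans 594.5, quinoa 209.5, tofu 106.7.
Take 3 servings of spinach: spends $2.55, +1686.0 mg potassium (running total 1686.0 mg).
Take 2 servings of black beans: spends $1.10, +654.0 mg potassium (running total 2340.0 mg).
Take 1 serving of quinoa: spends $0.95, +199.0 mg potassium (running total 2539.0 mg).
Take 0.1083 servings of tofu: spends $0.13, +13.9 mg potassium (running total 2552.9 mg).
Greedy by best ratio exhausts the cost allowance optimally: 2552.9 mg.

2552.9 mg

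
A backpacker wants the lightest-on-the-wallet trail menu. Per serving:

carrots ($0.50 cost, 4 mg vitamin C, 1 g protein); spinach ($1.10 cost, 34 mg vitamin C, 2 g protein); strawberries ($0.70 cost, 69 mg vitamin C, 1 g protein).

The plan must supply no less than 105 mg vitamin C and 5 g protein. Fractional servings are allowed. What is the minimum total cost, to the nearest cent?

Compare the cost at each extreme point of the feasible region.
carrots only: max(105/4, 5/1) = 26.25 servings → $13.12.
spinach only: max(105/34, 5/2) = 3.088 servings → $3.40.
strawberries only: max(105/69, 5/1) = 5 servings → $3.50.
carrots + spinach: the both-tight solution has a negative serving — not a feasible corner.
carrots + strawberries with both tight: 3.692 servings and 1.308 servings → $2.76.
spinach + strawberries with both tight: 2.308 servings and 0.3846 servings → $2.81.
The minimum over all feasible corners is $2.76.

$2.76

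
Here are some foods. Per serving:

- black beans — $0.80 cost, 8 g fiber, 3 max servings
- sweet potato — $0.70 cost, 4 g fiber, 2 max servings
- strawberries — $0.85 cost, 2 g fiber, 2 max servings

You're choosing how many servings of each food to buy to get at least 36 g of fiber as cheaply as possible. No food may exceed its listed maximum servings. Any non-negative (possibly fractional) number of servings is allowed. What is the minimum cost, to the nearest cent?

$5.50

Cost per g of fiber: black beans $0.1000, sweet potato $0.1750, strawberries $0.4250.
Take 3 servings of black beans: +24.0 g fiber for $2.40 (total $2.40, still need 12.0 g).
Take 2 servings of sweet potato: +8.0 g fiber for $1.40 (total $3.80, still need 4.0 g).
Take 2 servings of strawberries: +4.0 g fiber for $1.70 (total $5.50, still need 0.0 g).
Filling from the cheapest source first is optimal under one linear minimum: $5.50.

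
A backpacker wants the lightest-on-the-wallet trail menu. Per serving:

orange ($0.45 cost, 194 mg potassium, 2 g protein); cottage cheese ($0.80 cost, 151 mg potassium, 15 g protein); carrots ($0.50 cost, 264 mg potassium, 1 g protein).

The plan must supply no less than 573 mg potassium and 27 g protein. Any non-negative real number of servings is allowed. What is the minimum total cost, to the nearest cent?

An LP optimum is at a vertex; with two nutrient constraints at most two foods are used. Check each candidate.
orange only: max(573/194, 27/2) = 13.5 servings → $6.08.
cottage cheese only: max(573/151, 27/15) = 3.795 servings → $3.04.
carrots only: max(573/264, 27/1) = 27 servings → $13.50.
orange + cottage cheese with both tight: 1.732 servings and 1.569 servings → $2.03.
orange + carrots: the both-tight solution has a negative serving — not a feasible corner.
cottage cheese + carrots with both tight: 1.721 servings and 1.186 servings → $1.97.
So the least-cost plan costs $1.97.

$1.97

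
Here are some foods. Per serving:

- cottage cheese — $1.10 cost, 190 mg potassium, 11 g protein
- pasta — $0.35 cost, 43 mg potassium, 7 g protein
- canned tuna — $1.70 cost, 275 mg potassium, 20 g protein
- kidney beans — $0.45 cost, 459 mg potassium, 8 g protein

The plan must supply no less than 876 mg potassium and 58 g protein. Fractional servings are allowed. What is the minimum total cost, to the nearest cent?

At the optimum either one food covers both requirements or two foods hit both targets exactly; no other combination can be cheaper.
cottage cheese only: max(876/190, 58/11) = 5.273 servings → $5.80.
pasta only: max(876/43, 58/7) = 20.37 servings → $7.13.
canned tuna only: max(876/275, 58/20) = 3.185 servings → $5.42.
kidney beans only: max(876/459, 58/8) = 7.25 servings → $3.26.
cottage cheese + pasta with both tight: 4.245 servings and 1.615 servings → $5.23.
cottage cheese + canned tuna with both tight: 2.026 servings and 1.786 servings → $5.26.
cottage cheese + kidney beans: intersection lies outside the first quadrant.
pasta + canned tuna with both targets exact would need a negative amount; discard.
pasta + kidney beans with both tight: 6.837 servings and 1.268 servings → $2.96.
canned tuna + kidney beans with both tight: 2.81 servings and 0.2249 servings → $4.88.
The minimum over all feasible corners is $2.96.

$2.96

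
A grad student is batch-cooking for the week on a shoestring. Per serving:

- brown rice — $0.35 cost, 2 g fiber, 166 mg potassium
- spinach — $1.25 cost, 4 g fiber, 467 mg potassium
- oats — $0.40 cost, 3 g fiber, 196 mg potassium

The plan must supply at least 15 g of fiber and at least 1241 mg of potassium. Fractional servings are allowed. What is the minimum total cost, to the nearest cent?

$2.53

This is a tiny linear program; its minimum lies at a vertex of the feasible set. List the vertices and price them.
brown rice only: max(15/2, 1241/166) = 7.5 servings → $2.62.
spinach only: max(15/4, 1241/467) = 3.75 servings → $4.69.
oats only: max(15/3, 1241/196) = 6.332 servings → $2.53.
brown rice + spinach: the both-tight solution has a negative serving — not a feasible corner.
brown rice + oats with both tight: 7.387 servings and 0.07547 servings → $2.62.
spinach + oats with both tight: 1.269 servings and 3.308 servings → $2.91.
The minimum over all feasible corners is $2.53.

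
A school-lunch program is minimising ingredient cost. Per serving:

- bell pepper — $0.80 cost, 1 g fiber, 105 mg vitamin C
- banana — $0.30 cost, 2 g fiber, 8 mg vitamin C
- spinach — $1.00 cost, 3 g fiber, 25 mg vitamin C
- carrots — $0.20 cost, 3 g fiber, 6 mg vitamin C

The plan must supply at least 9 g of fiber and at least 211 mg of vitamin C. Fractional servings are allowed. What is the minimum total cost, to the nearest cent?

$1.97

With two linear requirements the optimum uses one or two foods; enumerate the corners.
bell pepper only: max(9/1, 211/105) = 9 servings → $7.20.
banana only: max(9/2, 211/8) = 26.38 servings → $7.91.
spinach only: max(9/3, 211/25) = 8.44 servings → $8.44.
carrots only: max(9/3, 211/6) = 35.17 servings → $7.03.
bell pepper + banana with both tight: 1.733 servings and 3.634 servings → $2.48.
bell pepper + spinach with both tight: 1.407 servings and 2.531 servings → $3.66.
bell pepper + carrots with both tight: 1.874 servings and 2.375 servings → $1.97.
banana + spinach: the both-tight solution has a negative serving — not a feasible corner.
banana + carrots: the both-tight solution has a negative serving — not a feasible corner.
spinach + carrots: intersection lies outside the first quadrant.
So the least-cost plan costs $1.97.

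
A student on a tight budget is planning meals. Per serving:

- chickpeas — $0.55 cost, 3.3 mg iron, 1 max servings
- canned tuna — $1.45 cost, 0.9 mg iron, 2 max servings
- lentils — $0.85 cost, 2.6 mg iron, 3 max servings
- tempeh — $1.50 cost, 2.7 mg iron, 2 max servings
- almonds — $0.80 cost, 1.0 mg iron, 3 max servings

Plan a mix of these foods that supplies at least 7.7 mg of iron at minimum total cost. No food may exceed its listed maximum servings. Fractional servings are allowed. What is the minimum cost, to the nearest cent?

$1.99

Cost per mg of iron: chickpeas $0.1667, lentils $0.3269, tempeh $0.5556, almonds $0.8000, canned tuna $1.6111.
Take 1 serving of chickpeas: +3.3 mg iron for $0.55 (total $0.55, still need 4.4 mg).
Take 1.692 servings of lentils: +4.4 mg iron for $1.44 (total $1.99, still need 0.0 mg).
Filling from the cheapest source first is optimal under one linear minimum: $1.99.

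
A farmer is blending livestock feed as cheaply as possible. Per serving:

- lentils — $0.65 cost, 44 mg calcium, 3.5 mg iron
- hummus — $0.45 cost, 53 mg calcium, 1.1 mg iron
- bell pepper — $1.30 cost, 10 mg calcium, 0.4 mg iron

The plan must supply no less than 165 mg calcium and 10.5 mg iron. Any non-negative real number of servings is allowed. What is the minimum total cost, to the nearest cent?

Two binding constraints pin down two serving amounts, so the optimal mix uses at most two foods. The candidates are each food alone (scaled to the tighter of calcium/iron) and each pair with both constraints tight.
lentils only: max(165/44, 10.5/3.5) = 3.75 servings → $2.44.
hummus only: max(165/53, 10.5/1.1) = 9.545 servings → $4.30.
bell pepper only: max(165/10, 10.5/0.4) = 26.25 servings → $34.12.
lentils + hummus with both tight: 2.735 servings and 0.8425 servings → $2.16.
lentils + bell pepper with both tight: 2.241 servings and 6.638 servings → $10.09.
hummus + bell pepper with both targets exact would need a negative amount; discard.
Cheapest feasible corner: $2.16.

$2.16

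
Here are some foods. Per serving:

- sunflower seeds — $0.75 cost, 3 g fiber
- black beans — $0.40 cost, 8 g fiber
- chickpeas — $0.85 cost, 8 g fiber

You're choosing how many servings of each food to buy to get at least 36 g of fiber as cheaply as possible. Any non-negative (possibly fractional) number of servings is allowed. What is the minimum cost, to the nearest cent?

$1.80

Cost per g of fiber: black beans $0.0500, chickpeas $0.1062, sunflower seeds $0.2500.
With no serving limits, use only black beans: 36 g / 8 g = 4.5 servings × $0.40 = $1.80.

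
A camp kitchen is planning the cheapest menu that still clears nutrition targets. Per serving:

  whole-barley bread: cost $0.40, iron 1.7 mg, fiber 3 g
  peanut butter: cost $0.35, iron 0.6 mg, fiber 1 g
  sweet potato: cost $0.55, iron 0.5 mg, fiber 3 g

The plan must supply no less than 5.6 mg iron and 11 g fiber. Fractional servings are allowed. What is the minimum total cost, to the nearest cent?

$1.47

This is a tiny linear program; its minimum lies at a vertex of the feasible set. List the vertices and price them.
whole-barley bread only: max(5.6/1.7, 11/3) = 3.667 servings → $1.47.
peanut butter only: max(5.6/0.6, 11/1) = 11 servings → $3.85.
sweet potato only: max(5.6/0.5, 11/3) = 11.2 servings → $6.16.
whole-barley bread + peanut butter with both targets exact would need a negative amount; discard.
whole-barley bread + sweet potato with both tight: 3.139 servings and 0.5278 servings → $1.55.
peanut butter + sweet potato with both tight: 8.692 servings and 0.7692 servings → $3.47.
Cheapest feasible corner: $1.47.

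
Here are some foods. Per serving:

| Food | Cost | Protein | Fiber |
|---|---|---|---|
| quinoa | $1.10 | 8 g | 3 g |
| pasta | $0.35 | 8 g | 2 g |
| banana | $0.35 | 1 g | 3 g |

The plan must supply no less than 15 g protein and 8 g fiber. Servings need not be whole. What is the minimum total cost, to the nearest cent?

The cheapest plan sits at a corner of the feasible region — with two constraints it uses at most two foods.
quinoa only: max(15/8, 8/3) = 2.667 servings → $2.93.
pasta only: max(15/8, 8/2) = 4 servings → $1.40.
banana only: max(15/1, 8/3) = 15 servings → $5.25.
quinoa + pasta with both targets exact would need a negative amount; discard.
quinoa + banana with both tight: 1.762 servings and 0.9048 servings → $2.25.
pasta + banana with both tight: 1.682 servings and 1.545 servings → $1.13.
Cheapest feasible corner: $1.13.

$1.13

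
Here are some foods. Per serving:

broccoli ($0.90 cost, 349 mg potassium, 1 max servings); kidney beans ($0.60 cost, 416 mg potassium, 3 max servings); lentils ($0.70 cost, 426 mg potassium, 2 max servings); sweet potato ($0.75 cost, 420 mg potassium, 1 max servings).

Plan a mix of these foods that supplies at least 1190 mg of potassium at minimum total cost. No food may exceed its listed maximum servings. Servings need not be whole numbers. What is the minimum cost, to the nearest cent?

$1.72

Cost per mg of potassium: kidney beans $0.0014, lentils $0.0016, sweet potato $0.0018, broccoli $0.0026.
Take 2.861 servings of kidney beans: +1190.0 mg potassium for $1.72 (total $1.72, still need 0.0 mg).
Filling from the cheapest source first is optimal under one linear minimum: $1.72.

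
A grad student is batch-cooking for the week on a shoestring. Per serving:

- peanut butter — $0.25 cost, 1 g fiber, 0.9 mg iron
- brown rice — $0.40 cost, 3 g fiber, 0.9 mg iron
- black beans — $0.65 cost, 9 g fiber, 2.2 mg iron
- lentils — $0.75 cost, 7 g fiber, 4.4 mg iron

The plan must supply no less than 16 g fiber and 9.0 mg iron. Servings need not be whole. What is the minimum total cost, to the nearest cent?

peanut butter only: max(16/1, 9.0/0.9) = 16 servings → $4.00.
brown rice only: max(16/3, 9.0/0.9) = 10 servings → $4.00.
black beans only: max(16/9, 9.0/2.2) = 4.091 servings → $2.66.
lentils only: max(16/7, 9.0/4.4) = 2.286 servings → $1.71.
peanut butter + brown rice with both tight: 7 servings and 3 servings → $2.95.
peanut butter + black beans with both tight: 7.763 servings and 0.9153 servings → $2.54.
peanut butter + lentils: intersection lies outside the first quadrant.
brown rice + black beans with both targets exact would need a negative amount; discard.
brown rice + lentils with both tight: 1.072 servings and 1.826 servings → $1.80.
black beans + lentils with both tight: 0.3058 servings and 1.893 servings → $1.62.
Cheapest feasible corner: $1.62.

$1.62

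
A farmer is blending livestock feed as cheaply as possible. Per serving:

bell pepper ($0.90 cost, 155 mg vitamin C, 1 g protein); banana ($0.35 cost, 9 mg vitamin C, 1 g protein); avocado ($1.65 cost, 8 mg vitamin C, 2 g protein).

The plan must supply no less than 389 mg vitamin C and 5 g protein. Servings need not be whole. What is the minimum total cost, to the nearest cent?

$3.05

With two linear requirements the optimum uses one or two foods; enumerate the corners.
bell pepper only: max(389/155, 5/1) = 5 servings → $4.50.
banana only: max(389/9, 5/1) = 43.22 servings → $15.13.
avocado only: max(389/8, 5/2) = 48.62 servings → $80.23.
bell pepper + banana with both tight: 2.356 servings and 2.644 servings → $3.05.
bell pepper + avocado with both tight: 2.444 servings and 1.278 servings → $4.31.
banana + avocado: the both-tight solution has a negative serving — not a feasible corner.
The minimum over all feasible corners is $3.05.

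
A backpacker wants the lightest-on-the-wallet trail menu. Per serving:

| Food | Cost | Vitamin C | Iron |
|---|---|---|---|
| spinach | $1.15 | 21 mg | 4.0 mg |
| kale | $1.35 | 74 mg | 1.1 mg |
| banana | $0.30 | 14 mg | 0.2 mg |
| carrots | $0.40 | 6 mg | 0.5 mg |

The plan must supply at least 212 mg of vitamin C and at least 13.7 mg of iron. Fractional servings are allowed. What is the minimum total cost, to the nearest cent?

With two linear requirements the optimum uses one or two foods; enumerate the corners.
spinach only: max(212/21, 13.7/4.0) = 10.1 servings → $11.61.
kale only: max(212/74, 13.7/1.1) = 12.45 servings → $16.81.
banana only: max(212/14, 13.7/0.2) = 68.5 servings → $20.55.
carrots only: max(212/6, 13.7/0.5) = 35.33 servings → $14.13.
spinach + kale with both tight: 2.86 servings and 2.053 servings → $6.06.
spinach + banana with both tight: 2.884 servings and 10.82 servings → $6.56.
spinach + carrots with both targets exact would need a negative amount; discard.
kale + banana with both targets exact would need a negative amount; discard.
kale + carrots with both tight: 0.7829 servings and 25.68 servings → $11.33.
banana + carrots with both tight: 4.103 servings and 25.76 servings → $11.53.
Cheapest feasible corner: $6.06.

$6.06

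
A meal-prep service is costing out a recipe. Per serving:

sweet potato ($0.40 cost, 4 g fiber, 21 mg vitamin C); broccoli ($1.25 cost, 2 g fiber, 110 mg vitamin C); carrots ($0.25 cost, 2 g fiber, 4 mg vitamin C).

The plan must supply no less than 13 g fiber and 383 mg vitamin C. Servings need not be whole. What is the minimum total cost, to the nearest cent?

$4.62

The cheapest plan sits at a corner of the feasible region — with two constraints it uses at most two foods.
sweet potato only: max(13/4, 383/21) = 18.24 servings → $7.30.
broccoli only: max(13/2, 383/110) = 6.5 servings → $8.12.
carrots only: max(13/2, 383/4) = 95.75 servings → $23.94.
sweet potato + broccoli with both tight: 1.668 servings and 3.163 servings → $4.62.
sweet potato + carrots: intersection lies outside the first quadrant.
broccoli + carrots with both tight: 3.368 servings and 3.132 servings → $4.99.
So the least-cost plan costs $4.62.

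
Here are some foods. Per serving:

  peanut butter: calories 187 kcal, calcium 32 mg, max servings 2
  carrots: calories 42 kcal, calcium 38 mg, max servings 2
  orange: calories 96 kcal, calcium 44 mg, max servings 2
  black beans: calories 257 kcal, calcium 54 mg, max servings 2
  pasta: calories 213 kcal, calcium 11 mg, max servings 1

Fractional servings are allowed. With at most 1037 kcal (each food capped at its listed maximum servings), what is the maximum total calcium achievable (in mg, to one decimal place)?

314.3 mg

Calcium per kcal: carrots 0.9048, orange 0.4583, black beans 0.2101, peanut butter 0.1711, pasta 0.05164.
Take 2 servings of carrots: uses 84 kcal, +76.0 mg calcium (running total 76.0 mg).
Take 2 servings of orange: uses 192 kcal, +88.0 mg calcium (running total 164.0 mg).
Take 2 servings of black beans: uses 514 kcal, +108.0 mg calcium (running total 272.0 mg).
Take 1.321 servings of peanut butter: uses 247 kcal, +42.3 mg calcium (running total 314.3 mg).
Filling greedily by calcium-per-kcal is optimal for one linear limit, giving 314.3 mg.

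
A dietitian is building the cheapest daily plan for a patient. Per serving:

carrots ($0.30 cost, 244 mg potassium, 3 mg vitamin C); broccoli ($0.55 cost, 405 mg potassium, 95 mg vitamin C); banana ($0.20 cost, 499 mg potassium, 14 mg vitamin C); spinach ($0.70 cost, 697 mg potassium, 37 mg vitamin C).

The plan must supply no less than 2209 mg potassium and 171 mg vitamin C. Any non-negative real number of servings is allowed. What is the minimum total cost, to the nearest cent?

Compare the cost at each extreme point of the feasible region.
carrots only: max(2209/244, 171/3) = 57 servings → $17.10.
broccoli only: max(2209/405, 171/95) = 5.454 servings → $3.00.
banana only: max(2209/499, 171/14) = 12.21 servings → $2.44.
spinach only: max(2209/697, 171/37) = 4.622 servings → $3.24.
carrots + broccoli with both tight: 6.401 servings and 1.598 servings → $2.80.
carrots + banana: the both-tight solution has a negative serving — not a feasible corner.
carrots + spinach with both targets exact would need a negative amount; discard.
broccoli + banana with both tight: 1.304 servings and 3.369 servings → $1.39.
broccoli + spinach with both tight: 0.7311 servings and 2.744 servings → $2.32.
banana + spinach: the both-tight solution has a negative serving — not a feasible corner.
Cheapest feasible corner: $1.39.

$1.39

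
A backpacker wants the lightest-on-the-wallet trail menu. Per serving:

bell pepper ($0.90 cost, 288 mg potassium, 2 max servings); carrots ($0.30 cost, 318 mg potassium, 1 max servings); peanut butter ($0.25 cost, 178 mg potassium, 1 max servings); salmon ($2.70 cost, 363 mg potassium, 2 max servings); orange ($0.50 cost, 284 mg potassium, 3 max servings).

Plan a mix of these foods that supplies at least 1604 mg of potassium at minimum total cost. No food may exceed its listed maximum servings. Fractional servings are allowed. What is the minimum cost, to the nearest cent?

Cost per mg of potassium: carrots $0.0009, peanut butter $0.0014, orange $0.0018, bell pepper $0.0031, salmon $0.0074.
Take 1 serving of carrots: +318.0 mg potassium for $0.30 (total $0.30, still need 1286.0 mg).
Take 1 serving of peanut butter: +178.0 mg potassium for $0.25 (total $0.55, still need 1108.0 mg).
Take 3 servings of orange: +852.0 mg potassium for $1.50 (total $2.05, still need 256.0 mg).
Take 0.8889 servings of bell pepper: +256.0 mg potassium for $0.80 (total $2.85, still need 0.0 mg).
Filling from the cheapest source first is optimal under one linear minimum: $2.85.

$2.85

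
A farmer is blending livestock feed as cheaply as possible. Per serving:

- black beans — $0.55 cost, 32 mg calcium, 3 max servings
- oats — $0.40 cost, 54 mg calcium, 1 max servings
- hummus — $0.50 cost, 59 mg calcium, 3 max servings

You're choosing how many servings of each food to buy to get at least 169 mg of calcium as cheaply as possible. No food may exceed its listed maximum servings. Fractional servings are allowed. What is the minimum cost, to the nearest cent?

Cost per mg of calcium: oats $0.0074, hummus $0.0085, black beans $0.0172.
Take 1 serving of oats: +54.0 mg calcium for $0.40 (total $0.40, still need 115.0 mg).
Take 1.949 servings of hummus: +115.0 mg calcium for $0.97 (total $1.37, still need 0.0 mg).
Filling from the cheapest source first is optimal under one linear minimum: $1.37.

$1.37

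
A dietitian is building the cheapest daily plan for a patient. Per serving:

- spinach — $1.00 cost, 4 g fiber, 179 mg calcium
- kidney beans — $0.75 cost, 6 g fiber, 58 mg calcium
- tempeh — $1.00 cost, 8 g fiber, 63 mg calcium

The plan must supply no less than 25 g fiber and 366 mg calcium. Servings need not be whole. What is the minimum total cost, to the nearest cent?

$3.57

A basic optimal solution has at most two foods positive. Try each food alone and each pair with both targets met exactly.
spinach only: max(25/4, 366/179) = 6.25 servings → $6.25.
kidney beans only: max(25/6, 366/58) = 6.31 servings → $4.73.
tempeh only: max(25/8, 366/63) = 5.81 servings → $5.81.
spinach + kidney beans with both tight: 0.886 servings and 3.576 servings → $3.57.
spinach + tempeh with both tight: 1.147 servings and 2.552 servings → $3.70.
kidney beans + tempeh: intersection lies outside the first quadrant.
The minimum over all feasible corners is $3.57.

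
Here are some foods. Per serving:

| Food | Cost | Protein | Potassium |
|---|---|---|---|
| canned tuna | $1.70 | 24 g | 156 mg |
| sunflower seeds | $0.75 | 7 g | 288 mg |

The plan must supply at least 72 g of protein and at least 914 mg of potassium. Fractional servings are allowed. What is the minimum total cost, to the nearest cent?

$5.57

canned tuna only: max(72/24, 914/156) = 5.859 servings → $9.96.
sunflower seeds only: max(72/7, 914/288) = 10.29 servings → $7.71.
canned tuna + sunflower seeds with both tight: 2.464 servings and 1.839 servings → $5.57.
So the least-cost plan costs $5.57.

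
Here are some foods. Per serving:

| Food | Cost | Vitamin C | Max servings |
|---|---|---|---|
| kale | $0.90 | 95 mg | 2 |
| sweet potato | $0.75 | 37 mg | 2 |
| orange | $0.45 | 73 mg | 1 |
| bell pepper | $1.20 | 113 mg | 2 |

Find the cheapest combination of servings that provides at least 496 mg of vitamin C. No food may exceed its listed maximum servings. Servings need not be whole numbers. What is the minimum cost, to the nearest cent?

$4.79

Cost per mg of vitamin C: orange $0.0062, kale $0.0095, bell pepper $0.0106, sweet potato $0.0203.
Take 1 serving of orange: +73.0 mg vitamin C for $0.45 (total $0.45, still need 423.0 mg).
Take 2 servings of kale: +190.0 mg vitamin C for $1.80 (total $2.25, still need 233.0 mg).
Take 2 servings of bell pepper: +226.0 mg vitamin C for $2.40 (total $4.65, still need 7.0 mg).
Take 0.1892 servings of sweet potato: +7.0 mg vitamin C for $0.14 (total $4.79, still need 0.0 mg).
Filling from the cheapest source first is optimal under one linear minimum: $4.79.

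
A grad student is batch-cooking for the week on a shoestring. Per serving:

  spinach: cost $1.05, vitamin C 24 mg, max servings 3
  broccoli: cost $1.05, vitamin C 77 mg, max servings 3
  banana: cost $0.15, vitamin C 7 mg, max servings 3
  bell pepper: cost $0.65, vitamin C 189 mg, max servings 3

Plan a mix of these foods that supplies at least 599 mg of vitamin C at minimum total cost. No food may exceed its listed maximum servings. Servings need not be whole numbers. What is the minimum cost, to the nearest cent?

Cost per mg of vitamin C: bell pepper $0.0034, broccoli $0.0136, banana $0.0214, spinach $0.0437.
Take 3 servings of bell pepper: +567.0 mg vitamin C for $1.95 (total $1.95, still need 32.0 mg).
Take 0.4156 servings of broccoli: +32.0 mg vitamin C for $0.44 (total $2.39, still need 0.0 mg).
Filling from the cheapest source first is optimal under one linear minimum: $2.39.

$2.39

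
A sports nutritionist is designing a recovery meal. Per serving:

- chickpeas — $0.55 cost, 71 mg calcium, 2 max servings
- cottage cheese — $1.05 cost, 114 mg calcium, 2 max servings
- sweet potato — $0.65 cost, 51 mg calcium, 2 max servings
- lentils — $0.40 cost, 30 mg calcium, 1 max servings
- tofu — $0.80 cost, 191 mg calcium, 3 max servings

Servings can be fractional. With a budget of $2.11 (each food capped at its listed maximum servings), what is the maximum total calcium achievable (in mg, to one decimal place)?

Calcium per dollar: tofu 238.8, chickpeas 129.1, cottage cheese 108.6, sweet potato 78.46, lentils 75.
Take 2.638 servings of tofu: spends $2.11, +503.8 mg calcium (running total 503.8 mg).
Filling greedily by calcium-per-dollar is optimal for one linear limit, giving 503.8 mg.

503.8 mg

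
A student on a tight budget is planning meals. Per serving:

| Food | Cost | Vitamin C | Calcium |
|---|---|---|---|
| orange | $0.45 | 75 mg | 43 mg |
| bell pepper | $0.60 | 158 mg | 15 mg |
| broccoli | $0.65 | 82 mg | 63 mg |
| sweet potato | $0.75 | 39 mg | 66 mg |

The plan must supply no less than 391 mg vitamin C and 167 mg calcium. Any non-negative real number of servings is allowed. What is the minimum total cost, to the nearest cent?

With two linear requirements the optimum uses one or two foods; enumerate the corners.
orange only: max(391/75, 167/43) = 5.213 servings → $2.35.
bell pepper only: max(391/158, 167/15) = 11.13 servings → $6.68.
broccoli only: max(391/82, 167/63) = 4.768 servings → $3.10.
sweet potato only: max(391/39, 167/66) = 10.03 servings → $7.52.
orange + bell pepper with both tight: 3.62 servings and 0.7564 servings → $2.08.
orange + broccoli: intersection lies outside the first quadrant.
orange + sweet potato: the both-tight solution has a negative serving — not a feasible corner.
bell pepper + broccoli with both tight: 1.254 servings and 2.352 servings → $2.28.
bell pepper + sweet potato with both tight: 1.96 servings and 2.085 servings → $2.74.
broccoli + sweet potato: intersection lies outside the first quadrant.
Cheapest feasible corner: $2.08.

$2.08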